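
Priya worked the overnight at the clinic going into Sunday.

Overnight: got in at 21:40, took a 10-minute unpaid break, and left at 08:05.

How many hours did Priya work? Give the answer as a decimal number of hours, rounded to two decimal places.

Overnight: 21:40 → midnight = 2 h 20 min; midnight → 08:05 = 8 h 5 min; span 10 h 25 min; less 10 min break → 10 h 15 min

10.25 hours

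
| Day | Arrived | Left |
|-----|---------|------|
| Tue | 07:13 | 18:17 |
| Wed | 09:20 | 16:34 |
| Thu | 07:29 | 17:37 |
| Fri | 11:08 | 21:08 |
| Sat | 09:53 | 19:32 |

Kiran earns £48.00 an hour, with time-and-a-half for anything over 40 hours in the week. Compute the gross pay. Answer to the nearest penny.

Tue: 07:13–18:17 = 11 h 4 min
Wed: 09:20–16:34 = 7 h 14 min
Thu: 07:29–17:37 = 10 h 8 min
Fri: 11:08–21:08 = 10 h 0 min
Sat: 09:53–19:32 = 9 h 39 min
Total worked: 48 h 5 min = 2885 min.
Regular 40 h 0 min = 2400 min at £48.00/h; overtime 8 h 5 min = 485 min at £72.00/h.
Pay = (2400 × £48.00 + 485 × £72.00) ÷ 60 = £2502.00.

£2502.00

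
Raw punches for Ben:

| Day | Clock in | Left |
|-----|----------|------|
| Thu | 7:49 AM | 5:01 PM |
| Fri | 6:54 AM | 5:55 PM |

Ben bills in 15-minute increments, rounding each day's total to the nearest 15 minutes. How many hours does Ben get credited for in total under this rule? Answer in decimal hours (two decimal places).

20.25 hours

Thu: 7:49 AM–5:01 PM = 9 h 12 min → rounds to 9 h 15 min
Fri: 6:54 AM–5:55 PM = 11 h 1 min → rounds to 11 h 0 min
Total credited: 20 h 15 min.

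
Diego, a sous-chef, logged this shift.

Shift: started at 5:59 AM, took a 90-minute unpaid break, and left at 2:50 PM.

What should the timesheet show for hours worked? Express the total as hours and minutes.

7 h 21 min

Shift: 5:59 AM–2:50 PM = 8 h 51 min; less 90 min break → 7 h 21 min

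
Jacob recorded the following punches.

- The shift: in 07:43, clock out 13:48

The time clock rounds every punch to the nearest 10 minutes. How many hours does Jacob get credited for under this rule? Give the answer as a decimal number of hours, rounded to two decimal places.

6.17 hours

The shift: in 07:43→07:40, out 13:48→13:50; 6 h 10 min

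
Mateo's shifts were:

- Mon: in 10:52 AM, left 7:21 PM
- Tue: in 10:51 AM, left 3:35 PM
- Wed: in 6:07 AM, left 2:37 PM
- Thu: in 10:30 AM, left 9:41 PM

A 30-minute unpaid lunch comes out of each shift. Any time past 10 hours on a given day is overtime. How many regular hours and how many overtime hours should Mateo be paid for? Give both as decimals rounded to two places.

Regular 30.22 hours, overtime 0.68 hours

Mon: 10:52 AM–7:21 PM = 8 h 29 min; less 30 min break → 7 h 59 min
Tue: 10:51 AM–3:35 PM = 4 h 44 min; less 30 min break → 4 h 14 min
Wed: 6:07 AM–2:37 PM = 8 h 30 min; less 30 min break → 8 h 0 min
Thu: 10:30 AM–9:41 PM = 11 h 11 min; less 30 min break → 10 h 41 min
Mon reg 7 h 59 min / OT 0 h 0 min; Tue reg 4 h 14 min / OT 0 h 0 min; Wed reg 8 h 0 min / OT 0 h 0 min; Thu reg 10 h 0 min / OT 0 h 41 min.
Totals: regular 30 h 13 min, overtime 0 h 41 min.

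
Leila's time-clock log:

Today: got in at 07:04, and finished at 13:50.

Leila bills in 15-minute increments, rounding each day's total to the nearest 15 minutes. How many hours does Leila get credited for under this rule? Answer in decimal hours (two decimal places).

6.75 hours

Today: 07:04–13:50 = 6 h 46 min → rounds to 6 h 45 min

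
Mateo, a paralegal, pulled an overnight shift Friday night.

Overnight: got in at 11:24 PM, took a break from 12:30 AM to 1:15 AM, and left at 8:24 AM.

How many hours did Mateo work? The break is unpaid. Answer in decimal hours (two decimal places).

8.25 hours

Overnight: 11:24 PM → midnight = 0 h 36 min; midnight → 8:24 AM = 8 h 24 min; span 9 h 0 min; less 45 min break → 8 h 15 min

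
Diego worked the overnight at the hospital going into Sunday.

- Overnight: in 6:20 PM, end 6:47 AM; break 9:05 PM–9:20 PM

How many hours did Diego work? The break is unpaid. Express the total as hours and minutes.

12 h 12 min

Overnight: 6:20 PM → midnight = 5 h 40 min; midnight → 6:47 AM = 6 h 47 min; span 12 h 27 min; less 15 min break → 12 h 12 min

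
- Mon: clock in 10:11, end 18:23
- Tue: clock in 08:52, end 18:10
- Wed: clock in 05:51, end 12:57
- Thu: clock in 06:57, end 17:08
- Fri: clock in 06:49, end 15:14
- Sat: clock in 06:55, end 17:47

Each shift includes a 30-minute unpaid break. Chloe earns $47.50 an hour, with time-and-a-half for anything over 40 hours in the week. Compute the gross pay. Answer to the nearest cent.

$2688.50

Mon: 10:11–18:23 = 8 h 12 min; less 30 min break → 7 h 42 min
Tue: 08:52–18:10 = 9 h 18 min; less 30 min break → 8 h 48 min
Wed: 05:51–12:57 = 7 h 6 min; less 30 min break → 6 h 36 min
Thu: 06:57–17:08 = 10 h 11 min; less 30 min break → 9 h 41 min
Fri: 06:49–15:14 = 8 h 25 min; less 30 min break → 7 h 55 min
Sat: 06:55–17:47 = 10 h 52 min; less 30 min break → 10 h 22 min
Total worked: 51 h 4 min = 3064 min.
Regular 40 h 0 min = 2400 min at $47.50/h; overtime 11 h 4 min = 664 min at $71.25/h.
Pay = (2400 × $47.50 + 664 × $71.25) ÷ 60 = $2688.50.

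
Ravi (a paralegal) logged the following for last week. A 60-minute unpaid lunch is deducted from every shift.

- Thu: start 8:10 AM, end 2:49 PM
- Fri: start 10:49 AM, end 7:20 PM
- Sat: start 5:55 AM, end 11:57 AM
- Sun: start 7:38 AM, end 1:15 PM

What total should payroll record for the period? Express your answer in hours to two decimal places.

Thu: 8:10 AM–2:49 PM = 6 h 39 min; less 60 min break → 5 h 39 min
Fri: 10:49 AM–7:20 PM = 8 h 31 min; less 60 min break → 7 h 31 min
Sat: 5:55 AM–11:57 AM = 6 h 2 min; less 60 min break → 5 h 2 min
Sun: 7:38 AM–1:15 PM = 5 h 37 min; less 60 min break → 4 h 37 min
Total: 5 h 39 min + 7 h 31 min + 5 h 2 min + 4 h 37 min = 22 h 49 min.

22.82 hours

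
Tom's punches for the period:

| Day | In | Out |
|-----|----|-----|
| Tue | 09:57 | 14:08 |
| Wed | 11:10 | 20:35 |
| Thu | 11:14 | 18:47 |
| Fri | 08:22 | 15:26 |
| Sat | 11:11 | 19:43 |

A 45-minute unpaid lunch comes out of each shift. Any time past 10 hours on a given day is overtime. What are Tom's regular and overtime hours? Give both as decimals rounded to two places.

Tue: 09:57–14:08 = 4 h 11 min; less 45 min break → 3 h 26 min
Wed: 11:10–20:35 = 9 h 25 min; less 45 min break → 8 h 40 min
Thu: 11:14–18:47 = 7 h 33 min; less 45 min break → 6 h 48 min
Fri: 08:22–15:26 = 7 h 4 min; less 45 min break → 6 h 19 min
Sat: 11:11–19:43 = 8 h 32 min; less 45 min break → 7 h 47 min
Tue reg 3 h 26 min / OT 0 h 0 min; Wed reg 8 h 40 min / OT 0 h 0 min; Thu reg 6 h 48 min / OT 0 h 0 min; Fri reg 6 h 19 min / OT 0 h 0 min; Sat reg 7 h 47 min / OT 0 h 0 min.
Totals: regular 33 h 0 min, overtime 0 h 0 min.

Regular 33.00 hours, overtime 0.00 hours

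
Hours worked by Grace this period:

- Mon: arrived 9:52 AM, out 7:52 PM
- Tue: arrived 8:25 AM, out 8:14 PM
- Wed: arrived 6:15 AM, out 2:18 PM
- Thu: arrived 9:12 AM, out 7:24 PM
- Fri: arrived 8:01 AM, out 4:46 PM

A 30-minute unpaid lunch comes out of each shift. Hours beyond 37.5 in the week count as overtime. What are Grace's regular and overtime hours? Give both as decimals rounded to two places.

Mon: 9:52 AM–7:52 PM = 10 h 0 min; less 30 min break → 9 h 30 min
Tue: 8:25 AM–8:14 PM = 11 h 49 min; less 30 min break → 11 h 19 min
Wed: 6:15 AM–2:18 PM = 8 h 3 min; less 30 min break → 7 h 33 min
Thu: 9:12 AM–7:24 PM = 10 h 12 min; less 30 min break → 9 h 42 min
Fri: 8:01 AM–4:46 PM = 8 h 45 min; less 30 min break → 8 h 15 min
Total worked: 46 h 19 min = 46.32 h.
Threshold 37.5 h → overtime 8 h 49 min, regular 37 h 30 min.

Regular 37.50 hours, overtime 8.82 hours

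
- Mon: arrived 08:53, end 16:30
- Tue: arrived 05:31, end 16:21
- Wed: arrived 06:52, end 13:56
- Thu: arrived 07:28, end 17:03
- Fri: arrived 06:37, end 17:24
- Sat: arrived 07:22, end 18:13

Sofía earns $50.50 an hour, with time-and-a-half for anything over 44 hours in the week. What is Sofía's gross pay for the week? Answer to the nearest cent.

Mon: 08:53–16:30 = 7 h 37 min
Tue: 05:31–16:21 = 10 h 50 min
Wed: 06:52–13:56 = 7 h 4 min
Thu: 07:28–17:03 = 9 h 35 min
Fri: 06:37–17:24 = 10 h 47 min
Sat: 07:22–18:13 = 10 h 51 min
Total worked: 56 h 44 min = 3404 min.
Regular 44 h 0 min = 2640 min at $50.50/h; overtime 12 h 44 min = 764 min at $75.75/h.
Pay = (2640 × $50.50 + 764 × $75.75) ÷ 60 = $3186.55.

$3186.55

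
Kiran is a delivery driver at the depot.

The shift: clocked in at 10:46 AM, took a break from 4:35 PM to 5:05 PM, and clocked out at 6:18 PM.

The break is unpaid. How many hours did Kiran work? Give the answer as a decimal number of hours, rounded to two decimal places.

The shift: 10:46 AM–6:18 PM = 7 h 32 min; less 30 min break → 7 h 2 min

7.03 hours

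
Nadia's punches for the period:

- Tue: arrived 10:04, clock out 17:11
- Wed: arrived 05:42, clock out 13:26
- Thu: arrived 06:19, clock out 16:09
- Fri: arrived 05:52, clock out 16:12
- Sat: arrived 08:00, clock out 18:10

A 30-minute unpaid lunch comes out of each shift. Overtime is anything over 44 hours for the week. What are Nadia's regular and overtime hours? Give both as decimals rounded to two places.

Regular 42.68 hours, overtime 0.00 hours

Tue: 10:04–17:11 = 7 h 7 min; less 30 min break → 6 h 37 min
Wed: 05:42–13:26 = 7 h 44 min; less 30 min break → 7 h 14 min
Thu: 06:19–16:09 = 9 h 50 min; less 30 min break → 9 h 20 min
Fri: 05:52–16:12 = 10 h 20 min; less 30 min break → 9 h 50 min
Sat: 08:00–18:10 = 10 h 10 min; less 30 min break → 9 h 40 min
Total worked: 42 h 41 min = 42.68 h.
Threshold 44 h → overtime 0 h 0 min, regular 42 h 41 min.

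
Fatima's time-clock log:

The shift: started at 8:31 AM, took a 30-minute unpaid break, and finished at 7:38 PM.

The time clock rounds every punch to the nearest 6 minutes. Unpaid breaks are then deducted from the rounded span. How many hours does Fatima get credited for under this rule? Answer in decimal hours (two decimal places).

The shift: in 8:31 AM→8:30 AM, out 7:38 PM→7:36 PM; 11 h 6 min − 30 min = 10 h 36 min

10.60 hours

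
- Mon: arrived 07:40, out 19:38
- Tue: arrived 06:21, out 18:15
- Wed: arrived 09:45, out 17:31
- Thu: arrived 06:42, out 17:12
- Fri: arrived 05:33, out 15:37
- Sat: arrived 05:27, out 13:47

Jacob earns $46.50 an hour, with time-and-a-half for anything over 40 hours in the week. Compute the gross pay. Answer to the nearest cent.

$3292.20

Mon: 07:40–19:38 = 11 h 58 min
Tue: 06:21–18:15 = 11 h 54 min
Wed: 09:45–17:31 = 7 h 46 min
Thu: 06:42–17:12 = 10 h 30 min
Fri: 05:33–15:37 = 10 h 4 min
Sat: 05:27–13:47 = 8 h 20 min
Total worked: 60 h 32 min = 3632 min.
Regular 40 h 0 min = 2400 min at $46.50/h; overtime 20 h 32 min = 1232 min at $69.75/h.
Pay = (2400 × $46.50 + 1232 × $69.75) ÷ 60 = $3292.20.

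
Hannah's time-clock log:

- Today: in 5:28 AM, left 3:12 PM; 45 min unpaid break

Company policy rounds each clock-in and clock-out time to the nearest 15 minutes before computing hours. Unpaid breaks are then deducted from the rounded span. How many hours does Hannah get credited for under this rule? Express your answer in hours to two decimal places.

Today: in 5:28 AM→5:30 AM, out 3:12 PM→3:15 PM; 9 h 45 min − 45 min = 9 h 0 min

9.00 hours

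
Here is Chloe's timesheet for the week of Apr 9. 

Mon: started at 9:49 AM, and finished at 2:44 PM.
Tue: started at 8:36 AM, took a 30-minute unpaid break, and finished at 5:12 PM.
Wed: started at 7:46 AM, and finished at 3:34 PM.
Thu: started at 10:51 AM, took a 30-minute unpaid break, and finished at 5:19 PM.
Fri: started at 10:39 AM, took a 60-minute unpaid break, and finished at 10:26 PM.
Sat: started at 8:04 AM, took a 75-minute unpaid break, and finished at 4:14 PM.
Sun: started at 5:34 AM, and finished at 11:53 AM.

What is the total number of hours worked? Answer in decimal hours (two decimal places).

50.80 hours

Mon: 9:49 AM–2:44 PM = 4 h 55 min
Tue: 8:36 AM–5:12 PM = 8 h 36 min; less 30 min break → 8 h 6 min
Wed: 7:46 AM–3:34 PM = 7 h 48 min
Thu: 10:51 AM–5:19 PM = 6 h 28 min; less 30 min break → 5 h 58 min
Fri: 10:39 AM–10:26 PM = 11 h 47 min; less 60 min break → 10 h 47 min
Sat: 8:04 AM–4:14 PM = 8 h 10 min; less 75 min break → 6 h 55 min
Sun: 5:34 AM–11:53 AM = 6 h 19 min
Total: 4 h 55 min + 8 h 6 min + 7 h 48 min + 5 h 58 min + 10 h 47 min + 6 h 55 min + 6 h 19 min = 50 h 48 min.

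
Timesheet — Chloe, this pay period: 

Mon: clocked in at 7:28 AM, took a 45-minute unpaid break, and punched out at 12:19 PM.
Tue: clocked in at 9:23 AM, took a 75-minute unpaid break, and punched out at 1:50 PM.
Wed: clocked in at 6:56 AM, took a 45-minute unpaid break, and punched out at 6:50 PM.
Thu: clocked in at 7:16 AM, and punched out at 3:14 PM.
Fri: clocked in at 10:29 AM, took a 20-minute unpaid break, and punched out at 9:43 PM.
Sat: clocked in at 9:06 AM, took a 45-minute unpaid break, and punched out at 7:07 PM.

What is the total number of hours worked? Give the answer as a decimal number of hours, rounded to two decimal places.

46.58 hours

Mon: 7:28 AM–12:19 PM = 4 h 51 min; less 45 min break → 4 h 6 min
Tue: 9:23 AM–1:50 PM = 4 h 27 min; less 75 min break → 3 h 12 min
Wed: 6:56 AM–6:50 PM = 11 h 54 min; less 45 min break → 11 h 9 min
Thu: 7:16 AM–3:14 PM = 7 h 58 min
Fri: 10:29 AM–9:43 PM = 11 h 14 min; less 20 min break → 10 h 54 min
Sat: 9:06 AM–7:07 PM = 10 h 1 min; less 45 min break → 9 h 16 min
Total: 4 h 6 min + 3 h 12 min + 11 h 9 min + 7 h 58 min + 10 h 54 min + 9 h 16 min = 46 h 35 min.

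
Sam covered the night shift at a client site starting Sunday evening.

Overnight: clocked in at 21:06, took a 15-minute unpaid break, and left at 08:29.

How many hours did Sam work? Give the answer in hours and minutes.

Overnight: 21:06 → midnight = 2 h 54 min; midnight → 08:29 = 8 h 29 min; span 11 h 23 min; less 15 min break → 11 h 8 min

11 h 8 min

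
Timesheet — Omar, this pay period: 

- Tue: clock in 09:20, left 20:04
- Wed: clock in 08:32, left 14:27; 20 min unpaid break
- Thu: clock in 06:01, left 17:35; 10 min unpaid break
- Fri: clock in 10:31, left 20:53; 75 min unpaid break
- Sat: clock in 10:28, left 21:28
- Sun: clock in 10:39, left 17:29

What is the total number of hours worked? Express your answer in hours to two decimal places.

Tue: 09:20–20:04 = 10 h 44 min
Wed: 08:32–14:27 = 5 h 55 min; less 20 min break → 5 h 35 min
Thu: 06:01–17:35 = 11 h 34 min; less 10 min break → 11 h 24 min
Fri: 10:31–20:53 = 10 h 22 min; less 75 min break → 9 h 7 min
Sat: 10:28–21:28 = 11 h 0 min
Sun: 10:39–17:29 = 6 h 50 min
Total: 10 h 44 min + 5 h 35 min + 11 h 24 min + 9 h 7 min + 11 h 0 min + 6 h 50 min = 54 h 40 min.

54.67 hours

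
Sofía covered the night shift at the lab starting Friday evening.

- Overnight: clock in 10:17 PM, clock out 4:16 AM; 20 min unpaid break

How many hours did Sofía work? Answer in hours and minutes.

5 h 39 min

Overnight: 10:17 PM → midnight = 1 h 43 min; midnight → 4:16 AM = 4 h 16 min; span 5 h 59 min; less 20 min break → 5 h 39 min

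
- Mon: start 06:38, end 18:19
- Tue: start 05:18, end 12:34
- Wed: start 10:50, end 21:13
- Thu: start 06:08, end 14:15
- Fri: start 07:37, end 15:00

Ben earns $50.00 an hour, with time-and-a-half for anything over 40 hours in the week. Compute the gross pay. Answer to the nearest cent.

Mon: 06:38–18:19 = 11 h 41 min
Tue: 05:18–12:34 = 7 h 16 min
Wed: 10:50–21:13 = 10 h 23 min
Thu: 06:08–14:15 = 8 h 7 min
Fri: 07:37–15:00 = 7 h 23 min
Total worked: 44 h 50 min = 2690 min.
Regular 40 h 0 min = 2400 min at $50.00/h; overtime 4 h 50 min = 290 min at $75.00/h.
Pay = (2400 × $50.00 + 290 × $75.00) ÷ 60 = $2362.50.

$2362.50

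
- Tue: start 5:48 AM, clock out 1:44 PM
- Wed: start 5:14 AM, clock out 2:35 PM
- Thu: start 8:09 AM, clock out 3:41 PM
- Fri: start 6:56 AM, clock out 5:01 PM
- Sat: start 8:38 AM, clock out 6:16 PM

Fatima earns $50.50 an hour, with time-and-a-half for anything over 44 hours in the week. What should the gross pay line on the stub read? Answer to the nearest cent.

$2262.40

Tue: 5:48 AM–1:44 PM = 7 h 56 min
Wed: 5:14 AM–2:35 PM = 9 h 21 min
Thu: 8:09 AM–3:41 PM = 7 h 32 min
Fri: 6:56 AM–5:01 PM = 10 h 5 min
Sat: 8:38 AM–6:16 PM = 9 h 38 min
Total worked: 44 h 32 min = 2672 min.
Regular 44 h 0 min = 2640 min at $50.50/h; overtime 0 h 32 min = 32 min at $75.75/h.
Pay = (2640 × $50.50 + 32 × $75.75) ÷ 60 = $2262.40.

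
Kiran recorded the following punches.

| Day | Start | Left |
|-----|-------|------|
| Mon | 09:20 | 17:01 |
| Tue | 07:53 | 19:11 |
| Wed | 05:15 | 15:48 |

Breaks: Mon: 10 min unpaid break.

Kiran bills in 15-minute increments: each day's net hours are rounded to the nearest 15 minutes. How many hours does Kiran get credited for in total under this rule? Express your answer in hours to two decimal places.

Mon: 09:20–17:01 = 7 h 41 min − 10 min = 7 h 31 min → rounds to 7 h 30 min
Tue: 07:53–19:11 = 11 h 18 min → rounds to 11 h 15 min
Wed: 05:15–15:48 = 10 h 33 min → rounds to 10 h 30 min
Total credited: 29 h 15 min.

29.25 hours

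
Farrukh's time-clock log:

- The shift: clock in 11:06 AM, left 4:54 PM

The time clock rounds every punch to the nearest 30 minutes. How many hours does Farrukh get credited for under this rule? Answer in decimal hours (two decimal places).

The shift: in 11:06 AM→11:00 AM, out 4:54 PM→5:00 PM; 6 h 0 min

6.00 hours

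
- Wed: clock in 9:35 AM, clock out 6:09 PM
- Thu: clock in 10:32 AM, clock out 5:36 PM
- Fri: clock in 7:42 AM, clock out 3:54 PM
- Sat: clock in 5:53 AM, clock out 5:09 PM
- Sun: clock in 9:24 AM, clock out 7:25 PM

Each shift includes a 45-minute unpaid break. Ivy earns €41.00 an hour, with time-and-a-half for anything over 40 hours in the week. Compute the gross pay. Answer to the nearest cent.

€1724.05

Wed: 9:35 AM–6:09 PM = 8 h 34 min; less 45 min break → 7 h 49 min
Thu: 10:32 AM–5:36 PM = 7 h 4 min; less 45 min break → 6 h 19 min
Fri: 7:42 AM–3:54 PM = 8 h 12 min; less 45 min break → 7 h 27 min
Sat: 5:53 AM–5:09 PM = 11 h 16 min; less 45 min break → 10 h 31 min
Sun: 9:24 AM–7:25 PM = 10 h 1 min; less 45 min break → 9 h 16 min
Total worked: 41 h 22 min = 2482 min.
Regular 40 h 0 min = 2400 min at €41.00/h; overtime 1 h 22 min = 82 min at €61.50/h.
Pay = (2400 × €41.00 + 82 × €61.50) ÷ 60 = €1724.05.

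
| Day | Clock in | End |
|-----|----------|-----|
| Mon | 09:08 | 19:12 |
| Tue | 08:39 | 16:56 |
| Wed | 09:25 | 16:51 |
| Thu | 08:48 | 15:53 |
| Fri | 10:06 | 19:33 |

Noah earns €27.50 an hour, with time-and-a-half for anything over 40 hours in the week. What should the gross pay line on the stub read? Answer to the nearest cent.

€1195.56

Mon: 09:08–19:12 = 10 h 4 min
Tue: 08:39–16:56 = 8 h 17 min
Wed: 09:25–16:51 = 7 h 26 min
Thu: 08:48–15:53 = 7 h 5 min
Fri: 10:06–19:33 = 9 h 27 min
Total worked: 42 h 19 min = 2539 min.
Regular 40 h 0 min = 2400 min at €27.50/h; overtime 2 h 19 min = 139 min at €41.25/h.
Pay = (2400 × €27.50 + 139 × €41.25) ÷ 60 = €1195.56.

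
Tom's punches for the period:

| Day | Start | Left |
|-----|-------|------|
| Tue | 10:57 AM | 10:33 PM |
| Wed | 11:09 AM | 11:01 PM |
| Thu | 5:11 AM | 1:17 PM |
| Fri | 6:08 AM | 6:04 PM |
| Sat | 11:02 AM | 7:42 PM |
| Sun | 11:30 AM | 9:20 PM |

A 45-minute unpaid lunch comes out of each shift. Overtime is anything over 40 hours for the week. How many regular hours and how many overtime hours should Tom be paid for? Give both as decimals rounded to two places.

Tue: 10:57 AM–10:33 PM = 11 h 36 min; less 45 min break → 10 h 51 min
Wed: 11:09 AM–11:01 PM = 11 h 52 min; less 45 min break → 11 h 7 min
Thu: 5:11 AM–1:17 PM = 8 h 6 min; less 45 min break → 7 h 21 min
Fri: 6:08 AM–6:04 PM = 11 h 56 min; less 45 min break → 11 h 11 min
Sat: 11:02 AM–7:42 PM = 8 h 40 min; less 45 min break → 7 h 55 min
Sun: 11:30 AM–9:20 PM = 9 h 50 min; less 45 min break → 9 h 5 min
Total worked: 57 h 30 min = 57.50 h.
Threshold 40 h → overtime 17 h 30 min, regular 40 h 0 min.

Regular 40.00 hours, overtime 17.50 hours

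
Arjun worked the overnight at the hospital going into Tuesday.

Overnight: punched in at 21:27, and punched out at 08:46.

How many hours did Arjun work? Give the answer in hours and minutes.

Overnight: 21:27 → midnight = 2 h 33 min; midnight → 08:46 = 8 h 46 min; span 11 h 19 min

11 h 19 min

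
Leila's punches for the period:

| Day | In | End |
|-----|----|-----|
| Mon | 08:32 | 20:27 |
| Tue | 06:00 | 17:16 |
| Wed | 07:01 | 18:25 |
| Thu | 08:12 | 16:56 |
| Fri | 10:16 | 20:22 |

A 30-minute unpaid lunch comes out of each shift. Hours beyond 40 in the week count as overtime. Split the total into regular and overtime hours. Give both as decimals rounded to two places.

Regular 40.00 hours, overtime 10.92 hours

Mon: 08:32–20:27 = 11 h 55 min; less 30 min break → 11 h 25 min
Tue: 06:00–17:16 = 11 h 16 min; less 30 min break → 10 h 46 min
Wed: 07:01–18:25 = 11 h 24 min; less 30 min break → 10 h 54 min
Thu: 08:12–16:56 = 8 h 44 min; less 30 min break → 8 h 14 min
Fri: 10:16–20:22 = 10 h 6 min; less 30 min break → 9 h 36 min
Total worked: 50 h 55 min = 50.92 h.
Threshold 40 h → overtime 10 h 55 min, regular 40 h 0 min.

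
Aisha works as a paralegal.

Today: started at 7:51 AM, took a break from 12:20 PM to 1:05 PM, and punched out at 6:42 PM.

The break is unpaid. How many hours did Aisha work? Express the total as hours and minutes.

10 h 6 min

Today: 7:51 AM–6:42 PM = 10 h 51 min; less 45 min break → 10 h 6 min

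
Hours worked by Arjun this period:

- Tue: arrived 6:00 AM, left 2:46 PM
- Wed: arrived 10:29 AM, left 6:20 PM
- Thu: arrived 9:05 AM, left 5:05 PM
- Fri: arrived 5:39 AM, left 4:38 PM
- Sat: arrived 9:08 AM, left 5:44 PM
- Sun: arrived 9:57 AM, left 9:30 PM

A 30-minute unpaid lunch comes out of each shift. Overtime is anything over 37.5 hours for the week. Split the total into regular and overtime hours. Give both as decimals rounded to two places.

Regular 37.50 hours, overtime 15.25 hours

Tue: 6:00 AM–2:46 PM = 8 h 46 min; less 30 min break → 8 h 16 min
Wed: 10:29 AM–6:20 PM = 7 h 51 min; less 30 min break → 7 h 21 min
Thu: 9:05 AM–5:05 PM = 8 h 0 min; less 30 min break → 7 h 30 min
Fri: 5:39 AM–4:38 PM = 10 h 59 min; less 30 min break → 10 h 29 min
Sat: 9:08 AM–5:44 PM = 8 h 36 min; less 30 min break → 8 h 6 min
Sun: 9:57 AM–9:30 PM = 11 h 33 min; less 30 min break → 11 h 3 min
Total worked: 52 h 45 min = 52.75 h.
Threshold 37.5 h → overtime 15 h 15 min, regular 37 h 30 min.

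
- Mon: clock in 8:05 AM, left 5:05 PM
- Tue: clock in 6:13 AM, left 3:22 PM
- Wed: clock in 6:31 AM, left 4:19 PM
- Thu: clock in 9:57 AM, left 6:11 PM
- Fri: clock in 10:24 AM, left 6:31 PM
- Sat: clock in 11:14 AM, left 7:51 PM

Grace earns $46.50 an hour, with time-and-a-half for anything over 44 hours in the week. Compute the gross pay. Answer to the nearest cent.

Mon: 8:05 AM–5:05 PM = 9 h 0 min
Tue: 6:13 AM–3:22 PM = 9 h 9 min
Wed: 6:31 AM–4:19 PM = 9 h 48 min
Thu: 9:57 AM–6:11 PM = 8 h 14 min
Fri: 10:24 AM–6:31 PM = 8 h 7 min
Sat: 11:14 AM–7:51 PM = 8 h 37 min
Total worked: 52 h 55 min = 3175 min.
Regular 44 h 0 min = 2640 min at $46.50/h; overtime 8 h 55 min = 535 min at $69.75/h.
Pay = (2640 × $46.50 + 535 × $69.75) ÷ 60 = $2667.94.

$2667.94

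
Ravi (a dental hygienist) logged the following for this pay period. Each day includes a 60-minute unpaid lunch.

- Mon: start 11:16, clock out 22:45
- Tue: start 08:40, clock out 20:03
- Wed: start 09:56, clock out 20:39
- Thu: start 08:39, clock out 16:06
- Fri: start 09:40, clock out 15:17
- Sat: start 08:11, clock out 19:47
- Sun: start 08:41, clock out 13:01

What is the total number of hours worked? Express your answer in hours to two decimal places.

55.58 hours

Mon: 11:16–22:45 = 11 h 29 min; less 60 min break → 10 h 29 min
Tue: 08:40–20:03 = 11 h 23 min; less 60 min break → 10 h 23 min
Wed: 09:56–20:39 = 10 h 43 min; less 60 min break → 9 h 43 min
Thu: 08:39–16:06 = 7 h 27 min; less 60 min break → 6 h 27 min
Fri: 09:40–15:17 = 5 h 37 min; less 60 min break → 4 h 37 min
Sat: 08:11–19:47 = 11 h 36 min; less 60 min break → 10 h 36 min
Sun: 08:41–13:01 = 4 h 20 min; less 60 min break → 3 h 20 min
Total: 10 h 29 min + 10 h 23 min + 9 h 43 min + 6 h 27 min + 4 h 37 min + 10 h 36 min + 3 h 20 min = 55 h 35 min.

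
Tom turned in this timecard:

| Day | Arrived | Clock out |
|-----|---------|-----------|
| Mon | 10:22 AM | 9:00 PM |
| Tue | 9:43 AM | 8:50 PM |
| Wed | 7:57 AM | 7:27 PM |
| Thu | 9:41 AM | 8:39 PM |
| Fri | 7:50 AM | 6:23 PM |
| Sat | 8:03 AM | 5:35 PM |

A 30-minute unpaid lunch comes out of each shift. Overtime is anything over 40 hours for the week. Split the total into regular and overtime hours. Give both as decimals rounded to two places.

Mon: 10:22 AM–9:00 PM = 10 h 38 min; less 30 min break → 10 h 8 min
Tue: 9:43 AM–8:50 PM = 11 h 7 min; less 30 min break → 10 h 37 min
Wed: 7:57 AM–7:27 PM = 11 h 30 min; less 30 min break → 11 h 0 min
Thu: 9:41 AM–8:39 PM = 10 h 58 min; less 30 min break → 10 h 28 min
Fri: 7:50 AM–6:23 PM = 10 h 33 min; less 30 min break → 10 h 3 min
Sat: 8:03 AM–5:35 PM = 9 h 32 min; less 30 min break → 9 h 2 min
Total worked: 61 h 18 min = 61.30 h.
Threshold 40 h → overtime 21 h 18 min, regular 40 h 0 min.

Regular 40.00 hours, overtime 21.30 hours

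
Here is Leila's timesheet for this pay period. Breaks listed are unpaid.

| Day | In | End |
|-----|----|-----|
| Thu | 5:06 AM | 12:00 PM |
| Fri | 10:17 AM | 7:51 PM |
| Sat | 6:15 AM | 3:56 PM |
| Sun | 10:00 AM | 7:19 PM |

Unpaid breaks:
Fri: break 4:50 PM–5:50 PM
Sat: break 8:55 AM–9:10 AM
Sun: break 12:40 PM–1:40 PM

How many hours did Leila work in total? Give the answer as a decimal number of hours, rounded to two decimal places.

33.22 hours

Thu: 5:06 AM–12:00 PM = 6 h 54 min
Fri: 10:17 AM–7:51 PM = 9 h 34 min; less 60 min break → 8 h 34 min
Sat: 6:15 AM–3:56 PM = 9 h 41 min; less 15 min break → 9 h 26 min
Sun: 10:00 AM–7:19 PM = 9 h 19 min; less 60 min break → 8 h 19 min
Total: 6 h 54 min + 8 h 34 min + 9 h 26 min + 8 h 19 min = 33 h 13 min.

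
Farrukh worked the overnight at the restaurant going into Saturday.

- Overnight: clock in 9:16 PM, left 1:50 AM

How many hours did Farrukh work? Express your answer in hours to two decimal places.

Overnight: 9:16 PM → midnight = 2 h 44 min; midnight → 1:50 AM = 1 h 50 min; span 4 h 34 min

4.57 hours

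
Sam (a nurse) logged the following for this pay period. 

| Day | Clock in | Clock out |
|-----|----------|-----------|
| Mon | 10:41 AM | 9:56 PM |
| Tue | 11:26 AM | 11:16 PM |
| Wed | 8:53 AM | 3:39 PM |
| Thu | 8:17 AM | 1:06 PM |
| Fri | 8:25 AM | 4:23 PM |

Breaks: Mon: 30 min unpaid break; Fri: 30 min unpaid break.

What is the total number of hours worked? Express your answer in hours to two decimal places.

Mon: 10:41 AM–9:56 PM = 11 h 15 min; less 30 min break → 10 h 45 min
Tue: 11:26 AM–11:16 PM = 11 h 50 min
Wed: 8:53 AM–3:39 PM = 6 h 46 min
Thu: 8:17 AM–1:06 PM = 4 h 49 min
Fri: 8:25 AM–4:23 PM = 7 h 58 min; less 30 min break → 7 h 28 min
Total: 10 h 45 min + 11 h 50 min + 6 h 46 min + 4 h 49 min + 7 h 28 min = 41 h 38 min.

41.63 hours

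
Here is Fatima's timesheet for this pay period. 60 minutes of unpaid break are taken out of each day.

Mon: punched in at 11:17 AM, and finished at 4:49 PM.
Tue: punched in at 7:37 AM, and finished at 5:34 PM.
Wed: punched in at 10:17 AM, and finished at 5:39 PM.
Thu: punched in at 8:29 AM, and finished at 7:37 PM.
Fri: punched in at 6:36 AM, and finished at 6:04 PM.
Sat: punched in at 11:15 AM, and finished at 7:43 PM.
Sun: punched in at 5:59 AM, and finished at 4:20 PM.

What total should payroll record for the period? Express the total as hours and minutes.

Mon: 11:17 AM–4:49 PM = 5 h 32 min; less 60 min break → 4 h 32 min
Tue: 7:37 AM–5:34 PM = 9 h 57 min; less 60 min break → 8 h 57 min
Wed: 10:17 AM–5:39 PM = 7 h 22 min; less 60 min break → 6 h 22 min
Thu: 8:29 AM–7:37 PM = 11 h 8 min; less 60 min break → 10 h 8 min
Fri: 6:36 AM–6:04 PM = 11 h 28 min; less 60 min break → 10 h 28 min
Sat: 11:15 AM–7:43 PM = 8 h 28 min; less 60 min break → 7 h 28 min
Sun: 5:59 AM–4:20 PM = 10 h 21 min; less 60 min break → 9 h 21 min
Total: 4 h 32 min + 8 h 57 min + 6 h 22 min + 10 h 8 min + 10 h 28 min + 7 h 28 min + 9 h 21 min = 57 h 16 min.

57 h 16 min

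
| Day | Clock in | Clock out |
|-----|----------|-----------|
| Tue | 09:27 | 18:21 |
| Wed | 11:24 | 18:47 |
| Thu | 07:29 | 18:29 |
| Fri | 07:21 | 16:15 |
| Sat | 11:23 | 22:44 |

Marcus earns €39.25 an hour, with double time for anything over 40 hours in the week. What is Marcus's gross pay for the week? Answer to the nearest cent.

Tue: 09:27–18:21 = 8 h 54 min
Wed: 11:24–18:47 = 7 h 23 min
Thu: 07:29–18:29 = 11 h 0 min
Fri: 07:21–16:15 = 8 h 54 min
Sat: 11:23–22:44 = 11 h 21 min
Total worked: 47 h 32 min = 2852 min.
Regular 40 h 0 min = 2400 min at €39.25/h; overtime 7 h 32 min = 452 min at €78.50/h.
Pay = (2400 × €39.25 + 452 × €78.50) ÷ 60 = €2161.37.

€2161.37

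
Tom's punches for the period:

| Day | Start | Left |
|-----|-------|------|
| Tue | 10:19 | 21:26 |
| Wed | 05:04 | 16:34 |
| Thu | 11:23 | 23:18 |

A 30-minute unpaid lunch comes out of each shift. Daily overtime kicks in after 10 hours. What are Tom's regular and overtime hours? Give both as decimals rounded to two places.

Regular 30.00 hours, overtime 3.03 hours

Tue: 10:19–21:26 = 11 h 7 min; less 30 min break → 10 h 37 min
Wed: 05:04–16:34 = 11 h 30 min; less 30 min break → 11 h 0 min
Thu: 11:23–23:18 = 11 h 55 min; less 30 min break → 11 h 25 min
Tue reg 10 h 0 min / OT 0 h 37 min; Wed reg 10 h 0 min / OT 1 h 0 min; Thu reg 10 h 0 min / OT 1 h 25 min.
Totals: regular 30 h 0 min, overtime 3 h 2 min.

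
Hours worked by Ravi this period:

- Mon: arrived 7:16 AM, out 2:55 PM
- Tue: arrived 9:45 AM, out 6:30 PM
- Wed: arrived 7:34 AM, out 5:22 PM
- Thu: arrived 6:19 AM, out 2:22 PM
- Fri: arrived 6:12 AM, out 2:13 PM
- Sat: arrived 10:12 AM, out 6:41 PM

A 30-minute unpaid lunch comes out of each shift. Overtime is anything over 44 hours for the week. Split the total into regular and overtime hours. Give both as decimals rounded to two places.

Regular 44.00 hours, overtime 3.75 hours

Mon: 7:16 AM–2:55 PM = 7 h 39 min; less 30 min break → 7 h 9 min
Tue: 9:45 AM–6:30 PM = 8 h 45 min; less 30 min break → 8 h 15 min
Wed: 7:34 AM–5:22 PM = 9 h 48 min; less 30 min break → 9 h 18 min
Thu: 6:19 AM–2:22 PM = 8 h 3 min; less 30 min break → 7 h 33 min
Fri: 6:12 AM–2:13 PM = 8 h 1 min; less 30 min break → 7 h 31 min
Sat: 10:12 AM–6:41 PM = 8 h 29 min; less 30 min break → 7 h 59 min
Total worked: 47 h 45 min = 47.75 h.
Threshold 44 h → overtime 3 h 45 min, regular 44 h 0 min.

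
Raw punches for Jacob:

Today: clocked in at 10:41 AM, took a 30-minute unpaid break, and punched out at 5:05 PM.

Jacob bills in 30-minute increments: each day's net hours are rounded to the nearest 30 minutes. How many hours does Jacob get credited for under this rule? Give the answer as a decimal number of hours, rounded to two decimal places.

Today: 10:41 AM–5:05 PM = 6 h 24 min − 30 min = 5 h 54 min → rounds to 6 h 0 min

6.00 hours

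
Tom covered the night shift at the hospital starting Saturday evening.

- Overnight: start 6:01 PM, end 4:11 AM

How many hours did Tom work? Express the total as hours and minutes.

Overnight: 6:01 PM → midnight = 5 h 59 min; midnight → 4:11 AM = 4 h 11 min; span 10 h 10 min

10 h 10 min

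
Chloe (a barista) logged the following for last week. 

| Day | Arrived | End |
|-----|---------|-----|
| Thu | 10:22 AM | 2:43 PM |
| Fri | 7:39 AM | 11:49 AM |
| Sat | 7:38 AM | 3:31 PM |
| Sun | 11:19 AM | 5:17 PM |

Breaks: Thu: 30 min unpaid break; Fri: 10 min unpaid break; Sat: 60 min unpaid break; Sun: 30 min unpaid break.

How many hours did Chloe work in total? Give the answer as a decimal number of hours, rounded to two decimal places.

20.20 hours

Thu: 10:22 AM–2:43 PM = 4 h 21 min; less 30 min break → 3 h 51 min
Fri: 7:39 AM–11:49 AM = 4 h 10 min; less 10 min break → 4 h 0 min
Sat: 7:38 AM–3:31 PM = 7 h 53 min; less 60 min break → 6 h 53 min
Sun: 11:19 AM–5:17 PM = 5 h 58 min; less 30 min break → 5 h 28 min
Total: 3 h 51 min + 4 h 0 min + 6 h 53 min + 5 h 28 min = 20 h 12 min.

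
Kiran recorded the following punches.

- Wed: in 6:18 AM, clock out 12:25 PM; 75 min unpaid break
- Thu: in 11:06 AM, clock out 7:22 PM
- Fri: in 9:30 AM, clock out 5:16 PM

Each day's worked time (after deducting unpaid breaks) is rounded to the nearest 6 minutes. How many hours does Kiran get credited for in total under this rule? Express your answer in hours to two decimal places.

21.00 hours

Wed: 6:18 AM–12:25 PM = 6 h 7 min − 75 min = 4 h 52 min → rounds to 4 h 54 min
Thu: 11:06 AM–7:22 PM = 8 h 16 min → rounds to 8 h 18 min
Fri: 9:30 AM–5:16 PM = 7 h 46 min → rounds to 7 h 48 min
Total credited: 21 h 0 min.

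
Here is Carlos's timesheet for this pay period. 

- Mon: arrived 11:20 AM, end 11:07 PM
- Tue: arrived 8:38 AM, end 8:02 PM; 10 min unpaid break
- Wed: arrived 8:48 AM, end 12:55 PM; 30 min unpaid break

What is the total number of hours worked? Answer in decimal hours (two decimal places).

Mon: 11:20 AM–11:07 PM = 11 h 47 min
Tue: 8:38 AM–8:02 PM = 11 h 24 min; less 10 min break → 11 h 14 min
Wed: 8:48 AM–12:55 PM = 4 h 7 min; less 30 min break → 3 h 37 min
Total: 11 h 47 min + 11 h 14 min + 3 h 37 min = 26 h 38 min.

26.63 hours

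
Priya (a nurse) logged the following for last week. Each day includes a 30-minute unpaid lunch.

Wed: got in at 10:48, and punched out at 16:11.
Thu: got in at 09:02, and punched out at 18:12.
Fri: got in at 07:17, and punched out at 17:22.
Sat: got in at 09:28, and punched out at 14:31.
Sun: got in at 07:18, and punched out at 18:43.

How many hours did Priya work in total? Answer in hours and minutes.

38 h 36 min

Wed: 10:48–16:11 = 5 h 23 min; less 30 min break → 4 h 53 min
Thu: 09:02–18:12 = 9 h 10 min; less 30 min break → 8 h 40 min
Fri: 07:17–17:22 = 10 h 5 min; less 30 min break → 9 h 35 min
Sat: 09:28–14:31 = 5 h 3 min; less 30 min break → 4 h 33 min
Sun: 07:18–18:43 = 11 h 25 min; less 30 min break → 10 h 55 min
Total: 4 h 53 min + 8 h 40 min + 9 h 35 min + 4 h 33 min + 10 h 55 min = 38 h 36 min.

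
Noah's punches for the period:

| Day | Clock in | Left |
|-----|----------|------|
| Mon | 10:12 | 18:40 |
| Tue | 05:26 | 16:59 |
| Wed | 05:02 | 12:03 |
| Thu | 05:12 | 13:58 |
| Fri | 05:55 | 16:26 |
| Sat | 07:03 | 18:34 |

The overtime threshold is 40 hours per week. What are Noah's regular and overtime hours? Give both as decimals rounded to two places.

Mon: 10:12–18:40 = 8 h 28 min
Tue: 05:26–16:59 = 11 h 33 min
Wed: 05:02–12:03 = 7 h 1 min
Thu: 05:12–13:58 = 8 h 46 min
Fri: 05:55–16:26 = 10 h 31 min
Sat: 07:03–18:34 = 11 h 31 min
Total worked: 57 h 50 min = 57.83 h.
Threshold 40 h → overtime 17 h 50 min, regular 40 h 0 min.

Regular 40.00 hours, overtime 17.83 hours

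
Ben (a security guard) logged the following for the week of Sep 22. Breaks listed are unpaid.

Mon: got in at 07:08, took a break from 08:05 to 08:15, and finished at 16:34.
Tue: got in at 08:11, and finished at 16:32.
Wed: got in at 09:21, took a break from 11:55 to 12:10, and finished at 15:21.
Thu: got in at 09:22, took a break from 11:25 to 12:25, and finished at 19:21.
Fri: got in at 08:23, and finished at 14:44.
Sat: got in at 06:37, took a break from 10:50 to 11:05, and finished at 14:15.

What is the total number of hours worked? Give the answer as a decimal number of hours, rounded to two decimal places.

Mon: 07:08–16:34 = 9 h 26 min; less 10 min break → 9 h 16 min
Tue: 08:11–16:32 = 8 h 21 min
Wed: 09:21–15:21 = 6 h 0 min; less 15 min break → 5 h 45 min
Thu: 09:22–19:21 = 9 h 59 min; less 60 min break → 8 h 59 min
Fri: 08:23–14:44 = 6 h 21 min
Sat: 06:37–14:15 = 7 h 38 min; less 15 min break → 7 h 23 min
Total: 9 h 16 min + 8 h 21 min + 5 h 45 min + 8 h 59 min + 6 h 21 min + 7 h 23 min = 46 h 5 min.

46.08 hours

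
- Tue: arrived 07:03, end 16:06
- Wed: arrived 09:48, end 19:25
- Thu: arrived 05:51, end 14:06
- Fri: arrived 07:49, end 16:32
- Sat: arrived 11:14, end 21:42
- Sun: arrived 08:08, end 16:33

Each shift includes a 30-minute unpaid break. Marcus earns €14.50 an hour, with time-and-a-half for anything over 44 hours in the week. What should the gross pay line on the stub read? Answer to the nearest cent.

Tue: 07:03–16:06 = 9 h 3 min; less 30 min break → 8 h 33 min
Wed: 09:48–19:25 = 9 h 37 min; less 30 min break → 9 h 7 min
Thu: 05:51–14:06 = 8 h 15 min; less 30 min break → 7 h 45 min
Fri: 07:49–16:32 = 8 h 43 min; less 30 min break → 8 h 13 min
Sat: 11:14–21:42 = 10 h 28 min; less 30 min break → 9 h 58 min
Sun: 08:08–16:33 = 8 h 25 min; less 30 min break → 7 h 55 min
Total worked: 51 h 31 min = 3091 min.
Regular 44 h 0 min = 2640 min at €14.50/h; overtime 7 h 31 min = 451 min at €21.75/h.
Pay = (2640 × €14.50 + 451 × €21.75) ÷ 60 = €801.49.

€801.49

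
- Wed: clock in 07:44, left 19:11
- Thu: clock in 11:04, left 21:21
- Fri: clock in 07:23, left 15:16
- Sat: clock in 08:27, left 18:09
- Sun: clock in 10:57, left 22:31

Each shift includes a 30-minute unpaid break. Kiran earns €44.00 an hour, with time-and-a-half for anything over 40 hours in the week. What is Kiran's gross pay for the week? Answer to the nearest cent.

Wed: 07:44–19:11 = 11 h 27 min; less 30 min break → 10 h 57 min
Thu: 11:04–21:21 = 10 h 17 min; less 30 min break → 9 h 47 min
Fri: 07:23–15:16 = 7 h 53 min; less 30 min break → 7 h 23 min
Sat: 08:27–18:09 = 9 h 42 min; less 30 min break → 9 h 12 min
Sun: 10:57–22:31 = 11 h 34 min; less 30 min break → 11 h 4 min
Total worked: 48 h 23 min = 2903 min.
Regular 40 h 0 min = 2400 min at €44.00/h; overtime 8 h 23 min = 503 min at €66.00/h.
Pay = (2400 × €44.00 + 503 × €66.00) ÷ 60 = €2313.30.

€2313.30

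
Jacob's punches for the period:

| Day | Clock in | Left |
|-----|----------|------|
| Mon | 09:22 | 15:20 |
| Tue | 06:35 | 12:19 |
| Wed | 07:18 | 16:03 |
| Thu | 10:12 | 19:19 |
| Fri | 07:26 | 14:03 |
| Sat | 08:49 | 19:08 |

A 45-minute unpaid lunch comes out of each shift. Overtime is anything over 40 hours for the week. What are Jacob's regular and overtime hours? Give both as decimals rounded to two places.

Mon: 09:22–15:20 = 5 h 58 min; less 45 min break → 5 h 13 min
Tue: 06:35–12:19 = 5 h 44 min; less 45 min break → 4 h 59 min
Wed: 07:18–16:03 = 8 h 45 min; less 45 min break → 8 h 0 min
Thu: 10:12–19:19 = 9 h 7 min; less 45 min break → 8 h 22 min
Fri: 07:26–14:03 = 6 h 37 min; less 45 min break → 5 h 52 min
Sat: 08:49–19:08 = 10 h 19 min; less 45 min break → 9 h 34 min
Total worked: 42 h 0 min = 42.00 h.
Threshold 40 h → overtime 2 h 0 min, regular 40 h 0 min.

Regular 40.00 hours, overtime 2.00 hours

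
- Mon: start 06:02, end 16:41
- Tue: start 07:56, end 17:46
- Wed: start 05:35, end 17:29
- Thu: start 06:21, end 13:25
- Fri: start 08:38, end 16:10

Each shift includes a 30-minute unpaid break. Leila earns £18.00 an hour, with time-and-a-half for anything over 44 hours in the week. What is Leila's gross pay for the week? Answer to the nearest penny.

£805.05

Mon: 06:02–16:41 = 10 h 39 min; less 30 min break → 10 h 9 min
Tue: 07:56–17:46 = 9 h 50 min; less 30 min break → 9 h 20 min
Wed: 05:35–17:29 = 11 h 54 min; less 30 min break → 11 h 24 min
Thu: 06:21–13:25 = 7 h 4 min; less 30 min break → 6 h 34 min
Fri: 08:38–16:10 = 7 h 32 min; less 30 min break → 7 h 2 min
Total worked: 44 h 29 min = 2669 min.
Regular 44 h 0 min = 2640 min at £18.00/h; overtime 0 h 29 min = 29 min at £27.00/h.
Pay = (2640 × £18.00 + 29 × £27.00) ÷ 60 = £805.05.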